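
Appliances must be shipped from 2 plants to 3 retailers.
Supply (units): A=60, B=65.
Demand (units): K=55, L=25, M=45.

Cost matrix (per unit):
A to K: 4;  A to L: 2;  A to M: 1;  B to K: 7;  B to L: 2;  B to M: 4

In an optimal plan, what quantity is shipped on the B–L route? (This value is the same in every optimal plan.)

Optimal shipments:
  A->K: 55 × 4 = 220
  A->M: 5 × 1 = 5
  B->L: 25 × 2 = 50
  B->M: 40 × 4 = 160
Total cost = 435.
So B→L carries 25 units.

25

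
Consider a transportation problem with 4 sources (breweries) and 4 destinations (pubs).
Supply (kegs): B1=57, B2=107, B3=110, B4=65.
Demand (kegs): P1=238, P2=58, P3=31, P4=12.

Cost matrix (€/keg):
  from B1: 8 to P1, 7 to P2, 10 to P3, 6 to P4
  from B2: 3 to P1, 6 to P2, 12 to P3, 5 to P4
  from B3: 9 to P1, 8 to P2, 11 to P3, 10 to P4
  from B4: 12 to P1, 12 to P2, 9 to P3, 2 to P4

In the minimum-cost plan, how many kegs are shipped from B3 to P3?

0

Solving gives:
  B1 to P2: 57 kegs
  B2 to P1: 107 kegs
  B3 to P1: 109 kegs
  B3 to P2: 1 kegs
  B4 to P1: 22 kegs
  B4 to P3: 31 kegs
  B4 to P4: 12 kegs
Total cost = €2276.
The route B3→P3 is not used.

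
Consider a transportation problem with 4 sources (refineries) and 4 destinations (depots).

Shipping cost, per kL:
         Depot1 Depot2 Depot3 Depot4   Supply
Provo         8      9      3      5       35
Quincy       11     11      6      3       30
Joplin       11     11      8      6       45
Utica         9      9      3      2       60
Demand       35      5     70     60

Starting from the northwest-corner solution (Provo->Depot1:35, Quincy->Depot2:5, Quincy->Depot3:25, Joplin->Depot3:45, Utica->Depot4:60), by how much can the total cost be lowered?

Current plan cost = 35·8 + 5·11 + 25·6 + 45·8 + 60·2 = 965.
Optimal plan:
  Provo->Depot3: 35 × 3 = 105
  Quincy->Depot4: 30 × 3 = 90
  Joplin->Depot1: 35 × 11 = 385
  Joplin->Depot2: 5 × 11 = 55
  Joplin->Depot4: 5 × 6 = 30
  Utica->Depot3: 35 × 3 = 105
  Utica->Depot4: 25 × 2 = 50
Optimal cost = 820.
Saving = 965 − 820 = 145.

145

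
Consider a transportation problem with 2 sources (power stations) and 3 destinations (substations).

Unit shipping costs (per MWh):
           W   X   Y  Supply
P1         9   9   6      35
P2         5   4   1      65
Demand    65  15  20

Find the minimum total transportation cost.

Optimal allocation:
  P1–W: 35 × 9 = 315
  P2–W: 30 × 5 = 150
  P2–X: 15 × 4 = 60
  P2–Y: 20 × 1 = 20
Total = 315 + 150 + 60 + 20 = 545.

545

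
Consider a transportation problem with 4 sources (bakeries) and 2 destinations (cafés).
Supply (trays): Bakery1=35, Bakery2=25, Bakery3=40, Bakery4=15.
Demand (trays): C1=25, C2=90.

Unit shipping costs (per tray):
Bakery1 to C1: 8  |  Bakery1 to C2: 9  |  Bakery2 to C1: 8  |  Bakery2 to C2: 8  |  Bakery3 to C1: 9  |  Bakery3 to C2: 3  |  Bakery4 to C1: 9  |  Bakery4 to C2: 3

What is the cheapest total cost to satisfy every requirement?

655

An optimal shipping plan:
  Bakery1->C1: 25 trays
  Bakery1->C2: 10 trays
  Bakery2->C2: 25 trays
  Bakery3->C2: 40 trays
  Bakery4->C2: 15 trays
Total cost = 655.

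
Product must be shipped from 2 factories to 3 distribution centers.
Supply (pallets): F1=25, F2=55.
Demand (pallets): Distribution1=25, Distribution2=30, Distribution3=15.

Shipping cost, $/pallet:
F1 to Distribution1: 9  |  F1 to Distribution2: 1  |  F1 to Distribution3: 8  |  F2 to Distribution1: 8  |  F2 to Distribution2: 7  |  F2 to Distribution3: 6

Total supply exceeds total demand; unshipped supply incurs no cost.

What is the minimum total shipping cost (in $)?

Optimal allocation:
  F1–Distribution2: 25 pallets
  F2–Distribution1: 25 pallets
  F2–Distribution2: 5 pallets
  F2–Distribution3: 15 pallets
Total cost = $350.

350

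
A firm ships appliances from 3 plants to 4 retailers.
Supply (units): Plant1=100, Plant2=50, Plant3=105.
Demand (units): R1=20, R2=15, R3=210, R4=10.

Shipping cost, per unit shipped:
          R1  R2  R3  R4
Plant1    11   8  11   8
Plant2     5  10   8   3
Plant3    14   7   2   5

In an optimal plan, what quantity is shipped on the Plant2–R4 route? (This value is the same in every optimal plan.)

Solving gives:
  Plant1→R2: 15 × 8 = 120
  Plant1→R3: 85 × 11 = 935
  Plant2→R1: 20 × 5 = 100
  Plant2→R3: 20 × 8 = 160
  Plant2→R4: 10 × 3 = 30
  Plant3→R3: 105 × 2 = 210
Total cost = 1555.
So Plant2→R4 carries 10 units.

10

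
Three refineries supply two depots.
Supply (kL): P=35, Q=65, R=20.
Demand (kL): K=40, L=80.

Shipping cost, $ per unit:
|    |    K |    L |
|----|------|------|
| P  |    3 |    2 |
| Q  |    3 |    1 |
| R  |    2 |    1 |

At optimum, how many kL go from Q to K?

0

Optimal shipments:
  P->K: 35 × $3 = $105
  Q->L: 65 × $1 = $65
  R->K: 5 × $2 = $10
  R->L: 15 × $1 = $15
Total cost = $195.
The route Q→K is not used.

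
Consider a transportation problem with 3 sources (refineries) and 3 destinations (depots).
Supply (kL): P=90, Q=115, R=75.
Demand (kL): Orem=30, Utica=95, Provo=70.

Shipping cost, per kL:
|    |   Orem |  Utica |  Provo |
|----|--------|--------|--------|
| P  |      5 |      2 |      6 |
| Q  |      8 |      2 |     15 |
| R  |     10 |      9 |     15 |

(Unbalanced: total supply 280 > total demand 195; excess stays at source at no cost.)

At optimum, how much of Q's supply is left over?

10

An optimal plan:
  P to Orem: 20 kL
  P to Provo: 70 kL
  Q to Orem: 10 kL
  Q to Utica: 95 kL
Total cost = 790.
Q ships 105 of its 115, leaving 10.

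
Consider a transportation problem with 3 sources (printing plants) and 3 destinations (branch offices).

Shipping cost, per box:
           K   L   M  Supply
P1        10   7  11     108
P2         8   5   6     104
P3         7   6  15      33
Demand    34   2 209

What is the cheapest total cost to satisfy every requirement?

2034

An optimal shipping plan:
  P1->K: 1 × 10 = 10
  P1->L: 2 × 7 = 14
  P1->M: 105 × 11 = 1155
  P2->M: 104 × 6 = 624
  P3->K: 33 × 7 = 231
Total = 10 + 14 + 1155 + 624 + 231 = 2034.
(Supply check: P1 ships 108; P2 ships 104; P3 ships 33.)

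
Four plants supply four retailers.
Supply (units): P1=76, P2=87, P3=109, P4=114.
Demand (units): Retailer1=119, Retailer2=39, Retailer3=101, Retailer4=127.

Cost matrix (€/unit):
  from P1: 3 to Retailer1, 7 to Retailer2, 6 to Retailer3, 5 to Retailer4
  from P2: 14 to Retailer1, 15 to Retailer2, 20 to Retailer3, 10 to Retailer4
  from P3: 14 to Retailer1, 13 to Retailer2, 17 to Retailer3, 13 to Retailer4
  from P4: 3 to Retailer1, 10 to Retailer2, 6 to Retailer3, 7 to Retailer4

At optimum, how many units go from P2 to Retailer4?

The minimum-cost plan:
  P1→Retailer1: 76 × €3 = €228
  P2→Retailer4: 87 × €10 = €870
  P3→Retailer2: 39 × €13 = €507
  P3→Retailer3: 30 × €17 = €510
  P3→Retailer4: 40 × €13 = €520
  P4→Retailer1: 43 × €3 = €129
  P4→Retailer3: 71 × €6 = €426
Total cost = €3190.
So P2→Retailer4 carries 87 units.

87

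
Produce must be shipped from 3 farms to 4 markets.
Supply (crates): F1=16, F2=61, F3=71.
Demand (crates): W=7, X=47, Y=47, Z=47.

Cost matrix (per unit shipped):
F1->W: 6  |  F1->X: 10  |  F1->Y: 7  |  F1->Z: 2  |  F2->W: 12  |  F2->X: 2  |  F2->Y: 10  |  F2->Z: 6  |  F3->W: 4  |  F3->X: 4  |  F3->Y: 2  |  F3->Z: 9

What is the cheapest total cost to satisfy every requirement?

Optimal allocation:
  F1→Z: 16 crates
  F2→X: 30 crates
  F2→Z: 31 crates
  F3→W: 7 crates
  F3→X: 17 crates
  F3→Y: 47 crates
Total cost = 468.
(Supply check: F1 ships 16; F2 ships 61; F3 ships 71.)

468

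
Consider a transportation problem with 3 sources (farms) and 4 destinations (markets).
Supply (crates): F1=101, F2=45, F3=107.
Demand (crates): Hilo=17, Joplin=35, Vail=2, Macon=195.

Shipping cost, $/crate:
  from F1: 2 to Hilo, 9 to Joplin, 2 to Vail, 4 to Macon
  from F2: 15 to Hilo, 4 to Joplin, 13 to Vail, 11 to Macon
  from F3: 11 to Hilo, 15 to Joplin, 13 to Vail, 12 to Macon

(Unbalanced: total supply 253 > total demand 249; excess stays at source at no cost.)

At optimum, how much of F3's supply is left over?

Minimum-cost shipments:
  F1 to Hilo: 17 × $2 = $34
  F1 to Vail: 2 × $2 = $4
  F1 to Macon: 82 × $4 = $328
  F2 to Joplin: 35 × $4 = $140
  F2 to Macon: 10 × $11 = $110
  F3 to Macon: 103 × $12 = $1236
Total cost = $1852.
F3 ships 103 of its 107, leaving 4.

4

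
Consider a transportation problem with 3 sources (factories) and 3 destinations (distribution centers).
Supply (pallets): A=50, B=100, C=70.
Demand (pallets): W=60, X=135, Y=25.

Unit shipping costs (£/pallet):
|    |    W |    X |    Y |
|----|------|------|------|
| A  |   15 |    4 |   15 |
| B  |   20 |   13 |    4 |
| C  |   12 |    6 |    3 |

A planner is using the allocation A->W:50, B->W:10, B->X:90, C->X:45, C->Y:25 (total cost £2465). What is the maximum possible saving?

410

Current plan cost = 50·15 + 10·20 + 90·13 + 45·6 + 25·3 = £2465.
Optimal plan:
  A→X: 50 × £4 = £200
  B→X: 75 × £13 = £975
  B→Y: 25 × £4 = £100
  C→W: 60 × £12 = £720
  C→X: 10 × £6 = £60
Optimal cost = £2055.
Saving = 2465 − 2055 = £410.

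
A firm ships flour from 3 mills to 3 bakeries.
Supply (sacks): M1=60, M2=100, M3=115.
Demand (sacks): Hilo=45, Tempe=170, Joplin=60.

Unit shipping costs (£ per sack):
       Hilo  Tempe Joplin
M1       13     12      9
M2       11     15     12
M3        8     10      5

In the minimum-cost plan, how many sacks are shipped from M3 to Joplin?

The minimum-cost plan:
  M1->Tempe: 60 × £12 = £720
  M2->Hilo: 45 × £11 = £495
  M2->Tempe: 55 × £15 = £825
  M3->Tempe: 55 × £10 = £550
  M3->Joplin: 60 × £5 = £300
Total cost = £2890.
So M3→Joplin carries 60 sacks.

60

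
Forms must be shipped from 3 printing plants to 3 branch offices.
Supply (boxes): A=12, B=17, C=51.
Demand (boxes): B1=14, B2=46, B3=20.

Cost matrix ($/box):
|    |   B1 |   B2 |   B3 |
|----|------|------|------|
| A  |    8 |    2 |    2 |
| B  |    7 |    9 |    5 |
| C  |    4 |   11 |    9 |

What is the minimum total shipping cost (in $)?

An optimal shipping plan:
  A–B2: 12 × $2 = $24
  B–B3: 17 × $5 = $85
  C–B1: 14 × $4 = $56
  C–B2: 34 × $11 = $374
  C–B3: 3 × $9 = $27
Total = 24 + 85 + 56 + 374 + 27 = $566.
(Supply check: A ships 12; B ships 17; C ships 51.)

566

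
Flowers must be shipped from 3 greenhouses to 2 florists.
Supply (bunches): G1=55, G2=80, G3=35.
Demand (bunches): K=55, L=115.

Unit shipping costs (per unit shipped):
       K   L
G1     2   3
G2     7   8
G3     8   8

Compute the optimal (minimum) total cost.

1030

An optimal shipping plan:
  G1–L: 55 × 3 = 165
  G2–K: 55 × 7 = 385
  G2–L: 25 × 8 = 200
  G3–L: 35 × 8 = 280
Total = 165 + 385 + 200 + 280 = 1030.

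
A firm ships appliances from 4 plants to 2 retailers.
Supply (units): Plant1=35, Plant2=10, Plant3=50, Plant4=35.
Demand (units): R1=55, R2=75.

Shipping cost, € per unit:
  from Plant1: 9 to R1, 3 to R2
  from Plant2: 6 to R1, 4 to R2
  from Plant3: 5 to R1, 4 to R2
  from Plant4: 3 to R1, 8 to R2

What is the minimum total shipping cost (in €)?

470

Optimal allocation:
  Plant1–R2: 35 × €3 = €105
  Plant2–R2: 10 × €4 = €40
  Plant3–R1: 20 × €5 = €100
  Plant3–R2: 30 × €4 = €120
  Plant4–R1: 35 × €3 = €105
Total = 105 + 40 + 100 + 120 + 105 = €470.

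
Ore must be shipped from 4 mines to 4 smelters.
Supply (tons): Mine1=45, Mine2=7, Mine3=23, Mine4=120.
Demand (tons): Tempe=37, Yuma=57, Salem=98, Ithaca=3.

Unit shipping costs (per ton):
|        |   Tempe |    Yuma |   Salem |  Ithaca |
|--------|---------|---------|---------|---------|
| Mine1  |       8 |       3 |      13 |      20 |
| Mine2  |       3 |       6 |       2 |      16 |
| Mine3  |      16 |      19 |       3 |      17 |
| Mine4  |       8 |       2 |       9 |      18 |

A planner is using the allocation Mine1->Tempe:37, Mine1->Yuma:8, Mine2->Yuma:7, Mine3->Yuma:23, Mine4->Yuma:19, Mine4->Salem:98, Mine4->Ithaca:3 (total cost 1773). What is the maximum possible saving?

Current plan cost = 37·8 + 8·3 + 7·6 + 23·19 + 19·2 + 98·9 + 3·18 = 1773.
Optimal plan:
  Mine1->Tempe: 37 × 8 = 296
  Mine1->Yuma: 8 × 3 = 24
  Mine2->Salem: 7 × 2 = 14
  Mine3->Salem: 23 × 3 = 69
  Mine4->Yuma: 49 × 2 = 98
  Mine4->Salem: 68 × 9 = 612
  Mine4->Ithaca: 3 × 18 = 54
Optimal cost = 1167.
Saving = 1773 − 1167 = 606.

606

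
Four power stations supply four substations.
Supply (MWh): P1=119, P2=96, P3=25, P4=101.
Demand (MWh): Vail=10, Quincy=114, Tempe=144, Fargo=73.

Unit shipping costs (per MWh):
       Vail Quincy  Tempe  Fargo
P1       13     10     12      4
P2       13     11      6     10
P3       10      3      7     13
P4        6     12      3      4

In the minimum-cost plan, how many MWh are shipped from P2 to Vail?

0

The minimum-cost plan:
  P1->Quincy: 46 MWh
  P1->Fargo: 73 MWh
  P2->Quincy: 43 MWh
  P2->Tempe: 53 MWh
  P3->Quincy: 25 MWh
  P4->Vail: 10 MWh
  P4->Tempe: 91 MWh
Total cost = 1951.
The route P2→Vail is not used.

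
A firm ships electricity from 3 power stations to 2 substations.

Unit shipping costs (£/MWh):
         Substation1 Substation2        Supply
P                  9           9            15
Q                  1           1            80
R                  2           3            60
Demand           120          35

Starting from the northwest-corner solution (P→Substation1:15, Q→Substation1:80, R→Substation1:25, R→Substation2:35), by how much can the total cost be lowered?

Current plan cost = 15·9 + 80·1 + 25·2 + 35·3 = £370.
Optimal plan:
  P to Substation1: 15 × £9 = £135
  Q to Substation1: 45 × £1 = £45
  Q to Substation2: 35 × £1 = £35
  R to Substation1: 60 × £2 = £120
Optimal cost = £335.
Saving = 370 − 335 = £35.

35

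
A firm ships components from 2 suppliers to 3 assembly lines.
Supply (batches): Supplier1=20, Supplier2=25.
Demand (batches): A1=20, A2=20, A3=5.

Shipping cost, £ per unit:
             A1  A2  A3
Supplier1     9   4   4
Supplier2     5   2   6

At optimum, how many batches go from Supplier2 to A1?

20

Solving gives:
  Supplier1->A2: 15 × £4 = £60
  Supplier1->A3: 5 × £4 = £20
  Supplier2->A1: 20 × £5 = £100
  Supplier2->A2: 5 × £2 = £10
Total cost = £190.
So Supplier2→A1 carries 20 batches.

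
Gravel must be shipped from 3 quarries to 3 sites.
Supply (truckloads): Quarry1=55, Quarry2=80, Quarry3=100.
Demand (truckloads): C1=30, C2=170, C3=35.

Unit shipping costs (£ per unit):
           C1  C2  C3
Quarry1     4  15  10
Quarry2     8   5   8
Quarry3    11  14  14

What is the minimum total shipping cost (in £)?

An optimal shipping plan:
  Quarry1–C1: 30 × £4 = £120
  Quarry1–C3: 25 × £10 = £250
  Quarry2–C2: 80 × £5 = £400
  Quarry3–C2: 90 × £14 = £1260
  Quarry3–C3: 10 × £14 = £140
Total = 120 + 250 + 400 + 1260 + 140 = £2170.

2170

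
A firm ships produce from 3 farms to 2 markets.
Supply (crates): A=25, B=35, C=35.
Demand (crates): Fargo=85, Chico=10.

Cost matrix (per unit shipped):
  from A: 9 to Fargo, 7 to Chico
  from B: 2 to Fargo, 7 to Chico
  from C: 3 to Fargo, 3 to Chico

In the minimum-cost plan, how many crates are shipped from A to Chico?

Optimal shipments:
  A–Fargo: 15 × 9 = 135
  A–Chico: 10 × 7 = 70
  B–Fargo: 35 × 2 = 70
  C–Fargo: 35 × 3 = 105
Total cost = 380.
So A→Chico carries 10 crates.

10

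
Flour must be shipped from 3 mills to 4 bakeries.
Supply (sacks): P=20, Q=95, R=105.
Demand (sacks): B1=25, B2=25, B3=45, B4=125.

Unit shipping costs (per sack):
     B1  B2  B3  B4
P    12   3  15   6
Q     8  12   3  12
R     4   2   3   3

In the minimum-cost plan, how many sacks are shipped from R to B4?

The minimum-cost plan:
  P->B2: 20 × 3 = 60
  Q->B1: 25 × 8 = 200
  Q->B3: 45 × 3 = 135
  Q->B4: 25 × 12 = 300
  R->B2: 5 × 2 = 10
  R->B4: 100 × 3 = 300
Total cost = 1005.
So R→B4 carries 100 sacks.

100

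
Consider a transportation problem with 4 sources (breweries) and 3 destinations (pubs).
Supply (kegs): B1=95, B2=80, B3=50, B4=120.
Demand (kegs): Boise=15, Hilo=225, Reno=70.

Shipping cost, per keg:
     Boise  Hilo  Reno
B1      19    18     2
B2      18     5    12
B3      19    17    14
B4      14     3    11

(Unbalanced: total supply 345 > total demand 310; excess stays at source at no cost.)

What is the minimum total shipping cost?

1610

One minimum-cost allocation:
  B1 to Reno: 70 kegs
  B2 to Hilo: 80 kegs
  B3 to Boise: 15 kegs
  B3 to Hilo: 25 kegs
  B4 to Hilo: 120 kegs
Total cost = 1610.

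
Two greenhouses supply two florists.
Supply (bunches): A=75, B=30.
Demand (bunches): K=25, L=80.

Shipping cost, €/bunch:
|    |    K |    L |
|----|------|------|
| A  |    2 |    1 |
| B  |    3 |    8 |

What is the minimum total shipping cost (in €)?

Optimal allocation:
  A->L: 75 × €1 = €75
  B->K: 25 × €3 = €75
  B->L: 5 × €8 = €40
Total = 75 + 75 + 40 = €190.
(Supply check: A ships 75; B ships 30.)

190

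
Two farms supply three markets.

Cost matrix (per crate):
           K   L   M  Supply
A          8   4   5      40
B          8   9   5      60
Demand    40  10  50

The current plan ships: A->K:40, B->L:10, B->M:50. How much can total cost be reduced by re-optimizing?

50

Current plan cost = 40·8 + 10·9 + 50·5 = 660.
Optimal plan:
  A→L: 10 × 4 = 40
  A→M: 30 × 5 = 150
  B→K: 40 × 8 = 320
  B→M: 20 × 5 = 100
Optimal cost = 610.
Saving = 660 − 610 = 50.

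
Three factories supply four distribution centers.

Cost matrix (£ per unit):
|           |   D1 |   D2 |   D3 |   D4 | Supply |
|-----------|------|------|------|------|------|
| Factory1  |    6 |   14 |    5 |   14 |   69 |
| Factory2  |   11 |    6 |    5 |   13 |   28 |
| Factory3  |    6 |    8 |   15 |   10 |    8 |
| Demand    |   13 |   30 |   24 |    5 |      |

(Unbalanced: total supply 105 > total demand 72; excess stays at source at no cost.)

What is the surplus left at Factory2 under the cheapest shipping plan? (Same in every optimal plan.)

0

An optimal plan:
  Factory1 to D1: 12 × £6 = £72
  Factory1 to D3: 24 × £5 = £120
  Factory2 to D2: 28 × £6 = £168
  Factory3 to D1: 1 × £6 = £6
  Factory3 to D2: 2 × £8 = £16
  Factory3 to D4: 5 × £10 = £50
Total cost = £432.
Factory2 ships 28 of its 28, leaving 0.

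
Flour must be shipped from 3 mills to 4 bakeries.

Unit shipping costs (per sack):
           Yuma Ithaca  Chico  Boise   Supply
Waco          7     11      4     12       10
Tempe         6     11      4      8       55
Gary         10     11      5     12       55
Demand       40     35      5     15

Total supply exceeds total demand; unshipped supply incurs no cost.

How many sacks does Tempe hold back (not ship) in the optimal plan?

Minimum-cost shipments:
  Waco–Ithaca: 5 × 11 = 55
  Waco–Chico: 5 × 4 = 20
  Tempe–Yuma: 40 × 6 = 240
  Tempe–Boise: 15 × 8 = 120
  Gary–Ithaca: 30 × 11 = 330
Total cost = 765.
Tempe ships 55 of its 55, leaving 0.

0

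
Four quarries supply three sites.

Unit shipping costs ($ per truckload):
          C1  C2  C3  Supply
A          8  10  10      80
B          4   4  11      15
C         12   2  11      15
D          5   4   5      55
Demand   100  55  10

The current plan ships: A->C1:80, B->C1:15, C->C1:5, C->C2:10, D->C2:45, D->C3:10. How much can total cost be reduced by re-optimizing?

45

Current plan cost = 80·8 + 15·4 + 5·12 + 10·2 + 45·4 + 10·5 = $1010.
Optimal plan:
  A->C1: 80 × $8 = $640
  B->C1: 15 × $4 = $60
  C->C2: 15 × $2 = $30
  D->C1: 5 × $5 = $25
  D->C2: 40 × $4 = $160
  D->C3: 10 × $5 = $50
Optimal cost = $965.
Saving = 1010 − 965 = $45.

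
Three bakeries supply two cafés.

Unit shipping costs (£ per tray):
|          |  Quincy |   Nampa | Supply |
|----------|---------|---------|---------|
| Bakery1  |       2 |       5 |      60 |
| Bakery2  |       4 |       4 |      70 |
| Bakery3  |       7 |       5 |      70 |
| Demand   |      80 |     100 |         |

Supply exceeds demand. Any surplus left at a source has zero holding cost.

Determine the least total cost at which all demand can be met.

One minimum-cost allocation:
  Bakery1→Quincy: 60 × £2 = £120
  Bakery2→Quincy: 20 × £4 = £80
  Bakery2→Nampa: 50 × £4 = £200
  Bakery3→Nampa: 50 × £5 = £250
Total = 120 + 80 + 200 + 250 = £650.

650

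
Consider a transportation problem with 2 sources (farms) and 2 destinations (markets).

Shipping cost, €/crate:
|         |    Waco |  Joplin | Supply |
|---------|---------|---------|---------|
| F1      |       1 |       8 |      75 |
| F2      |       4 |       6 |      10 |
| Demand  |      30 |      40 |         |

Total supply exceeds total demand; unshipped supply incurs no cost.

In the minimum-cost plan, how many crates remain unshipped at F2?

0

An optimal plan:
  F1->Waco: 30 × €1 = €30
  F1->Joplin: 30 × €8 = €240
  F2->Joplin: 10 × €6 = €60
Total cost = €330.
F2 ships 10 of its 10, leaving 0.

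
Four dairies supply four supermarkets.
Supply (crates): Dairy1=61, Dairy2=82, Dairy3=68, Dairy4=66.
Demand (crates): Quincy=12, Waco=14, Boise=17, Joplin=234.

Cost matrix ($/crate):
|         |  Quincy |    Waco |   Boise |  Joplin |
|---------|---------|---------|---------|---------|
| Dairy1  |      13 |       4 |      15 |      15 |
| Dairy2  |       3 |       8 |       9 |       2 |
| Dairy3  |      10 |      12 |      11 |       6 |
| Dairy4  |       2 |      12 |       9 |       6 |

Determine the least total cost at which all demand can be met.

1681

An optimal shipping plan:
  Dairy1 to Waco: 14 × $4 = $56
  Dairy1 to Boise: 17 × $15 = $255
  Dairy1 to Joplin: 30 × $15 = $450
  Dairy2 to Joplin: 82 × $2 = $164
  Dairy3 to Joplin: 68 × $6 = $408
  Dairy4 to Quincy: 12 × $2 = $24
  Dairy4 to Joplin: 54 × $6 = $324
Total = 56 + 255 + 450 + 164 + 408 + 24 + 324 = $1681.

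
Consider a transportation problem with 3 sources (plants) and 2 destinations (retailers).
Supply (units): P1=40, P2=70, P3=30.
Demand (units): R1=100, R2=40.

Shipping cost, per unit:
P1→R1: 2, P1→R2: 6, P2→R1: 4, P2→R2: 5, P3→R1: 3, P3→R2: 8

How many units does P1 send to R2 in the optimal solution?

0

The minimum-cost plan:
  P1 to R1: 40 × 2 = 80
  P2 to R1: 30 × 4 = 120
  P2 to R2: 40 × 5 = 200
  P3 to R1: 30 × 3 = 90
Total cost = 490.
The route P1→R2 is not used.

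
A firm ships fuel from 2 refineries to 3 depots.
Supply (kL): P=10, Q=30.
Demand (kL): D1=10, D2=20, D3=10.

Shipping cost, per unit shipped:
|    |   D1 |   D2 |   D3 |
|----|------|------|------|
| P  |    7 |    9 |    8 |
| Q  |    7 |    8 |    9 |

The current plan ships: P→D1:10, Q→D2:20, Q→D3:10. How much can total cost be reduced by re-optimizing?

Current plan cost = 10·7 + 20·8 + 10·9 = 320.
Optimal plan:
  P to D3: 10 × 8 = 80
  Q to D1: 10 × 7 = 70
  Q to D2: 20 × 8 = 160
Optimal cost = 310.
Saving = 320 − 310 = 10.

10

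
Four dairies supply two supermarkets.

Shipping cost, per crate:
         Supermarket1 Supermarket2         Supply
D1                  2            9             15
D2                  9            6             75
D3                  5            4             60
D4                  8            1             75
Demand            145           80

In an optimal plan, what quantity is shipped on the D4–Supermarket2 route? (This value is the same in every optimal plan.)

Optimal shipments:
  D1→Supermarket1: 15 × 2 = 30
  D2→Supermarket1: 70 × 9 = 630
  D2→Supermarket2: 5 × 6 = 30
  D3→Supermarket1: 60 × 5 = 300
  D4→Supermarket2: 75 × 1 = 75
Total cost = 1065.
So D4→Supermarket2 carries 75 crates.

75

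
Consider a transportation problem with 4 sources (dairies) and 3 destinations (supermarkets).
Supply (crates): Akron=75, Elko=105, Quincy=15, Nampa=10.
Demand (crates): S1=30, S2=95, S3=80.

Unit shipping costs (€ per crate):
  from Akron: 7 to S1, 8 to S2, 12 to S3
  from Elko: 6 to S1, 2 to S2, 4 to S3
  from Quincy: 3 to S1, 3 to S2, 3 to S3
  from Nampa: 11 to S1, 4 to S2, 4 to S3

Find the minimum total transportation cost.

975

A cheapest plan:
  Akron→S1: 30 × €7 = €210
  Akron→S2: 45 × €8 = €360
  Elko→S2: 50 × €2 = €100
  Elko→S3: 55 × €4 = €220
  Quincy→S3: 15 × €3 = €45
  Nampa→S3: 10 × €4 = €40
Total = 210 + 360 + 100 + 220 + 45 + 40 = €975.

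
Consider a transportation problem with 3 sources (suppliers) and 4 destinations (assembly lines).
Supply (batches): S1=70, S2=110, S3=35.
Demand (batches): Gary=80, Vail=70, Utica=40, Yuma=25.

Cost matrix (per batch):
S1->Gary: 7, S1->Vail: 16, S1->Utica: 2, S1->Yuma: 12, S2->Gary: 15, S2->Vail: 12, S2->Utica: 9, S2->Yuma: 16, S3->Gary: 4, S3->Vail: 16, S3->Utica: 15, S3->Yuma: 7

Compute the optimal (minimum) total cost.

A cheapest plan:
  S1->Gary: 45 × 7 = 315
  S1->Utica: 25 × 2 = 50
  S2->Vail: 70 × 12 = 840
  S2->Utica: 15 × 9 = 135
  S2->Yuma: 25 × 16 = 400
  S3->Gary: 35 × 4 = 140
Total = 315 + 50 + 840 + 135 + 400 + 140 = 1880.

1880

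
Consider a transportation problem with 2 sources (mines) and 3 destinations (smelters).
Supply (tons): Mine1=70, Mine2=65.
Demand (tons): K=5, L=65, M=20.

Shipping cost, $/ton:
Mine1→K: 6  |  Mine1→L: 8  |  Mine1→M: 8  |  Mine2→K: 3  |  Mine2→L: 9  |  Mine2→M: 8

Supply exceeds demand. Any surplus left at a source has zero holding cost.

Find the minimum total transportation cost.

695

A cheapest plan:
  Mine1–L: 65 × $8 = $520
  Mine1–M: 5 × $8 = $40
  Mine2–K: 5 × $3 = $15
  Mine2–M: 15 × $8 = $120
Total = 520 + 40 + 15 + 120 = $695.
(Supply check: Mine1 ships 70; Mine2 ships 20.)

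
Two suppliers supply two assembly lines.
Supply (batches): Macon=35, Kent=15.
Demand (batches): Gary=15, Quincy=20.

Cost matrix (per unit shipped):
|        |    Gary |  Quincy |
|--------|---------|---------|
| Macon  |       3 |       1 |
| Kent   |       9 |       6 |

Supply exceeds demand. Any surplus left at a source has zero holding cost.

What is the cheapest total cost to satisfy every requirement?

65

An optimal shipping plan:
  Macon–Gary: 15 × 3 = 45
  Macon–Quincy: 20 × 1 = 20
Total = 45 + 20 = 65.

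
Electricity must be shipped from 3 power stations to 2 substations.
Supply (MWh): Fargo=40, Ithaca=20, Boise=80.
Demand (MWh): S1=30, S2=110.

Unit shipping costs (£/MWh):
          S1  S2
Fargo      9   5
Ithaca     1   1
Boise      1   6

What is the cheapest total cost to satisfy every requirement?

550

Optimal allocation:
  Fargo–S2: 40 × £5 = £200
  Ithaca–S2: 20 × £1 = £20
  Boise–S1: 30 × £1 = £30
  Boise–S2: 50 × £6 = £300
Total = 200 + 20 + 30 + 300 = £550.
(Supply check: Fargo ships 40; Ithaca ships 20; Boise ships 80.)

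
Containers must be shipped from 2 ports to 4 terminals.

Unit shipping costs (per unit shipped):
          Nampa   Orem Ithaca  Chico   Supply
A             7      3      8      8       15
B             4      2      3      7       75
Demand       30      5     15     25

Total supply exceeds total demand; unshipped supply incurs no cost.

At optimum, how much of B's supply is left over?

Minimum-cost shipments:
  B->Nampa: 30 TEU
  B->Orem: 5 TEU
  B->Ithaca: 15 TEU
  B->Chico: 25 TEU
Total cost = 350.
B ships 75 of its 75, leaving 0.

0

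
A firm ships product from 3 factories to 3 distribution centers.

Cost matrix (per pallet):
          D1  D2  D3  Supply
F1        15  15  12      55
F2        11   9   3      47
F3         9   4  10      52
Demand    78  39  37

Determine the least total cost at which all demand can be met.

A cheapest plan:
  F1->D1: 55 × 15 = 825
  F2->D1: 10 × 11 = 110
  F2->D3: 37 × 3 = 111
  F3->D1: 13 × 9 = 117
  F3->D2: 39 × 4 = 156
Total = 825 + 110 + 111 + 117 + 156 = 1319.
(Supply check: F1 ships 55; F2 ships 47; F3 ships 52.)

1319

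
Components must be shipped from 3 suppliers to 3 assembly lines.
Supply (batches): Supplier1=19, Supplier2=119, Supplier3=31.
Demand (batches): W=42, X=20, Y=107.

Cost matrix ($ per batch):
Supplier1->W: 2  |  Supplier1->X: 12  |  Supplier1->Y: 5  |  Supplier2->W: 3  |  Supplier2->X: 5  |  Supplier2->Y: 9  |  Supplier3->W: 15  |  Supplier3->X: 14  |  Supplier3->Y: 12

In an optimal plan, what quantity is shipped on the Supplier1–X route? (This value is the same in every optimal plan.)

0

Optimal shipments:
  Supplier1–Y: 19 × $5 = $95
  Supplier2–W: 42 × $3 = $126
  Supplier2–X: 20 × $5 = $100
  Supplier2–Y: 57 × $9 = $513
  Supplier3–Y: 31 × $12 = $372
Total cost = $1206.
The route Supplier1→X is not used.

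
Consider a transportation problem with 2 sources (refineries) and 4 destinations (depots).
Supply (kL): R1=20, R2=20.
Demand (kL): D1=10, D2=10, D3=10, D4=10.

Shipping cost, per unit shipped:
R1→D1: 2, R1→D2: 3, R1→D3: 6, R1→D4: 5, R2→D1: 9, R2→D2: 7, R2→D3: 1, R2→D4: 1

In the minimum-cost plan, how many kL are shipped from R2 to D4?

10

The minimum-cost plan:
  R1->D1: 10 × 2 = 20
  R1->D2: 10 × 3 = 30
  R2->D3: 10 × 1 = 10
  R2->D4: 10 × 1 = 10
Total cost = 70.
So R2→D4 carries 10 kL.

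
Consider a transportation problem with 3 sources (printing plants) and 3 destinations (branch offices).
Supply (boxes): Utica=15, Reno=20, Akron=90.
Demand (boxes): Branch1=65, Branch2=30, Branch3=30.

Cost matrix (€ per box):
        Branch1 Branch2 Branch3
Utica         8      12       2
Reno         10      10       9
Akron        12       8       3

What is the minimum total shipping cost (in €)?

1010

Optimal allocation:
  Utica–Branch1: 15 boxes
  Reno–Branch1: 20 boxes
  Akron–Branch1: 30 boxes
  Akron–Branch2: 30 boxes
  Akron–Branch3: 30 boxes
Total cost = €1010.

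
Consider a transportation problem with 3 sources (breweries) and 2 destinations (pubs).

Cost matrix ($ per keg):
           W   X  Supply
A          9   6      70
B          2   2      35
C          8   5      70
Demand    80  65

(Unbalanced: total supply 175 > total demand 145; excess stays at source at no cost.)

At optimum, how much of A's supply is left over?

30

An optimal plan:
  A to X: 40 kegs
  B to W: 35 kegs
  C to W: 45 kegs
  C to X: 25 kegs
Total cost = $795.
A ships 40 of its 70, leaving 30.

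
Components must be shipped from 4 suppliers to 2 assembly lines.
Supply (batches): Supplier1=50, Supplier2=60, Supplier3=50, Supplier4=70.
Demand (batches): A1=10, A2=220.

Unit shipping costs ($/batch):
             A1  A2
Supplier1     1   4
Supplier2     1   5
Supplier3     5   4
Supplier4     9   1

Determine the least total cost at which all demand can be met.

Optimal allocation:
  Supplier1–A2: 50 × $4 = $200
  Supplier2–A1: 10 × $1 = $10
  Supplier2–A2: 50 × $5 = $250
  Supplier3–A2: 50 × $4 = $200
  Supplier4–A2: 70 × $1 = $70
Total = 200 + 10 + 250 + 200 + 70 = $730.

730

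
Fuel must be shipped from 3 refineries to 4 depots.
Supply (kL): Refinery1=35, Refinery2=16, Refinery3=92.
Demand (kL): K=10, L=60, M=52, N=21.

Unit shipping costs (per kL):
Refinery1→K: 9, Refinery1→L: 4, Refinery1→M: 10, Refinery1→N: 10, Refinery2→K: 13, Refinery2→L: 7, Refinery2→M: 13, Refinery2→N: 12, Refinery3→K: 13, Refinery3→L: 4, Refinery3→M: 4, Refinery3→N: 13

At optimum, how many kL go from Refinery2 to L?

The minimum-cost plan:
  Refinery1->K: 10 × 9 = 90
  Refinery1->L: 20 × 4 = 80
  Refinery1->N: 5 × 10 = 50
  Refinery2->N: 16 × 12 = 192
  Refinery3->L: 40 × 4 = 160
  Refinery3->M: 52 × 4 = 208
Total cost = 780.
The route Refinery2→L is not used.

0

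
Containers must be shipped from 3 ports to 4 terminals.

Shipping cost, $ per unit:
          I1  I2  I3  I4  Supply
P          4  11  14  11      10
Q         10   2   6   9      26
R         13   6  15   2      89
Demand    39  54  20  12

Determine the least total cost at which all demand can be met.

861

A cheapest plan:
  P–I1: 10 TEU
  Q–I2: 6 TEU
  Q–I3: 20 TEU
  R–I1: 29 TEU
  R–I2: 48 TEU
  R–I4: 12 TEU
Total cost = $861.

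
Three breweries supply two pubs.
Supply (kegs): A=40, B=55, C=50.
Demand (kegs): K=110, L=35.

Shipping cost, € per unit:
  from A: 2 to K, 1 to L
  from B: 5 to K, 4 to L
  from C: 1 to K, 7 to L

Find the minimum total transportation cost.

370

An optimal shipping plan:
  A to K: 5 × €2 = €10
  A to L: 35 × €1 = €35
  B to K: 55 × €5 = €275
  C to K: 50 × €1 = €50
Total = 10 + 35 + 275 + 50 = €370.
(Supply check: A ships 40; B ships 55; C ships 50.)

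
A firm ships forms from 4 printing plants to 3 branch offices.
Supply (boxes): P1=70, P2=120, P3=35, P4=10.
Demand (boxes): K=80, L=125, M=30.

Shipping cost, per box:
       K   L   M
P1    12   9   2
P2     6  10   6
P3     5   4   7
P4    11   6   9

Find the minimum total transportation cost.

Optimal allocation:
  P1–L: 40 × 9 = 360
  P1–M: 30 × 2 = 60
  P2–K: 80 × 6 = 480
  P2–L: 40 × 10 = 400
  P3–L: 35 × 4 = 140
  P4–L: 10 × 6 = 60
Total = 360 + 60 + 480 + 400 + 140 + 60 = 1500.
(Supply check: P1 ships 70; P2 ships 120; P3 ships 35; P4 ships 10.)

1500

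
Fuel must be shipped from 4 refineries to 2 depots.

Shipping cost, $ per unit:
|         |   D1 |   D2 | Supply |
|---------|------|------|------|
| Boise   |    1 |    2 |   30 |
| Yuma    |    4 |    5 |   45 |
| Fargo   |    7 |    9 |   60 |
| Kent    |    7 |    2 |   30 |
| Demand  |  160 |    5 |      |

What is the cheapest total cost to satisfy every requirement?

815

An optimal shipping plan:
  Boise→D1: 30 × $1 = $30
  Yuma→D1: 45 × $4 = $180
  Fargo→D1: 60 × $7 = $420
  Kent→D1: 25 × $7 = $175
  Kent→D2: 5 × $2 = $10
Total = 30 + 180 + 420 + 175 + 10 = $815.
(Supply check: Boise ships 30; Yuma ships 45; Fargo ships 60; Kent ships 30.)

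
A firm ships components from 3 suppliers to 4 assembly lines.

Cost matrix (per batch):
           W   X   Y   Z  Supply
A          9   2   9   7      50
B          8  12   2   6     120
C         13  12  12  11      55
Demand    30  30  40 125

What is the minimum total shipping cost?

1425

Optimal allocation:
  A→X: 30 × 2 = 60
  A→Z: 20 × 7 = 140
  B→W: 30 × 8 = 240
  B→Y: 40 × 2 = 80
  B→Z: 50 × 6 = 300
  C→Z: 55 × 11 = 605
Total = 60 + 140 + 240 + 80 + 300 + 605 = 1425.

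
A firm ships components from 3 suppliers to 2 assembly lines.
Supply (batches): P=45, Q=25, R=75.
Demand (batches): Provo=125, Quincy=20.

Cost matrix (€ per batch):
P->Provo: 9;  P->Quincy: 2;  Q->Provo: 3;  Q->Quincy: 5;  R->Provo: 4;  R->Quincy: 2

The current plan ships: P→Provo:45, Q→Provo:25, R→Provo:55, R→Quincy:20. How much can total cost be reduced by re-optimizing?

Current plan cost = 45·9 + 25·3 + 55·4 + 20·2 = €740.
Optimal plan:
  P to Provo: 25 × €9 = €225
  P to Quincy: 20 × €2 = €40
  Q to Provo: 25 × €3 = €75
  R to Provo: 75 × €4 = €300
Optimal cost = €640.
Saving = 740 − 640 = €100.

100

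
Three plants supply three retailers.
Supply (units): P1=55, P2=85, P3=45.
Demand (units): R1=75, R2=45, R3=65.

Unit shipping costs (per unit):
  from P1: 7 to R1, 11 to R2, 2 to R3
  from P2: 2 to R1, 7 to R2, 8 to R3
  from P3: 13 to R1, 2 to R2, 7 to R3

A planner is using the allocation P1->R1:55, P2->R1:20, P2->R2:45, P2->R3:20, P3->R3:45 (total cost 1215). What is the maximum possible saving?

Current plan cost = 55·7 + 20·2 + 45·7 + 20·8 + 45·7 = 1215.
Optimal plan:
  P1->R3: 55 units
  P2->R1: 75 units
  P2->R3: 10 units
  P3->R2: 45 units
Optimal cost = 430.
Saving = 1215 − 430 = 785.

785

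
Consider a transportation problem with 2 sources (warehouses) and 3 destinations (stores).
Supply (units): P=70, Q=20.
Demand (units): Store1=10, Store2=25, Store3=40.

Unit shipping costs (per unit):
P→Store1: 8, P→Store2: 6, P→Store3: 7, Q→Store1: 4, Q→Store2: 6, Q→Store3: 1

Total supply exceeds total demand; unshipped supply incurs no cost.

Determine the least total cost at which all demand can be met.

390

Optimal allocation:
  P->Store1: 10 × 8 = 80
  P->Store2: 25 × 6 = 150
  P->Store3: 20 × 7 = 140
  Q->Store3: 20 × 1 = 20
Total = 80 + 150 + 140 + 20 = 390.
(Supply check: P ships 55; Q ships 20.)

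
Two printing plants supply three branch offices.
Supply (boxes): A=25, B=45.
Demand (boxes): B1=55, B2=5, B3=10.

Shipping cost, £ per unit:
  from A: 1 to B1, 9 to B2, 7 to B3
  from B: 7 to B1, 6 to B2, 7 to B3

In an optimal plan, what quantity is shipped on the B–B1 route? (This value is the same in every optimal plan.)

Optimal shipments:
  A–B1: 25 boxes
  B–B1: 30 boxes
  B–B2: 5 boxes
  B–B3: 10 boxes
Total cost = £335.
So B→B1 carries 30 boxes.

30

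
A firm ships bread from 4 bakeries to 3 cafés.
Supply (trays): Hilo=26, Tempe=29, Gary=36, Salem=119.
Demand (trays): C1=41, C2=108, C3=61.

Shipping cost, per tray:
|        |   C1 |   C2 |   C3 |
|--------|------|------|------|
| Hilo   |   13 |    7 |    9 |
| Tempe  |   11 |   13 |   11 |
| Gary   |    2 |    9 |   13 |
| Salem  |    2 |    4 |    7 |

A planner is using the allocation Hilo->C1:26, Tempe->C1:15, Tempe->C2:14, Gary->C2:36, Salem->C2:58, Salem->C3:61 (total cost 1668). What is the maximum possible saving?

Current plan cost = 26·13 + 15·11 + 14·13 + 36·9 + 58·4 + 61·7 = 1668.
Optimal plan:
  Hilo->C3: 26 × 9 = 234
  Tempe->C3: 29 × 11 = 319
  Gary->C1: 36 × 2 = 72
  Salem->C1: 5 × 2 = 10
  Salem->C2: 108 × 4 = 432
  Salem->C3: 6 × 7 = 42
Optimal cost = 1109.
Saving = 1668 − 1109 = 559.

559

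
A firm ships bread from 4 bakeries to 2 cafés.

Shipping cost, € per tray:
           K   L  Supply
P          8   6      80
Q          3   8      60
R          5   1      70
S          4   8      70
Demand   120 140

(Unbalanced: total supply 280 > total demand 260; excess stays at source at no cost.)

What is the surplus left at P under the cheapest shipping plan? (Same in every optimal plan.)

10

An optimal plan:
  P->L: 70 × €6 = €420
  Q->K: 60 × €3 = €180
  R->L: 70 × €1 = €70
  S->K: 60 × €4 = €240
Total cost = €910.
P ships 70 of its 80, leaving 10.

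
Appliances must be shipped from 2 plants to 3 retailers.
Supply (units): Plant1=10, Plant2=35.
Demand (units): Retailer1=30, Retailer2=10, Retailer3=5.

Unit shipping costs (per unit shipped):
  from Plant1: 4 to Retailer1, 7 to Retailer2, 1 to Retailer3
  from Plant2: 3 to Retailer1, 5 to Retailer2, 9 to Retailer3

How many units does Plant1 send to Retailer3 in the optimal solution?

5

The minimum-cost plan:
  Plant1->Retailer1: 5 × 4 = 20
  Plant1->Retailer3: 5 × 1 = 5
  Plant2->Retailer1: 25 × 3 = 75
  Plant2->Retailer2: 10 × 5 = 50
Total cost = 150.
So Plant1→Retailer3 carries 5 units.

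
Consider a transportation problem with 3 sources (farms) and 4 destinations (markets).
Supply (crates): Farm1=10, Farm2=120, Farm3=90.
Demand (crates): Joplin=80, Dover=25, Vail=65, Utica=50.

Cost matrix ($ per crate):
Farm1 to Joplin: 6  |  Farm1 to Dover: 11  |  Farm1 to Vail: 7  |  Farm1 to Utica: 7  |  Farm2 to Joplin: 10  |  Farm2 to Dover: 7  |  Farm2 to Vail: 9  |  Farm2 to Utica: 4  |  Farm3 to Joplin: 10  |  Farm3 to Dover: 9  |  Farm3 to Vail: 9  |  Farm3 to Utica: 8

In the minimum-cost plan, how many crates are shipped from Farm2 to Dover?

Solving gives:
  Farm1–Joplin: 10 crates
  Farm2–Joplin: 45 crates
  Farm2–Dover: 25 crates
  Farm2–Utica: 50 crates
  Farm3–Joplin: 25 crates
  Farm3–Vail: 65 crates
Total cost = $1720.
So Farm2→Dover carries 25 crates.

25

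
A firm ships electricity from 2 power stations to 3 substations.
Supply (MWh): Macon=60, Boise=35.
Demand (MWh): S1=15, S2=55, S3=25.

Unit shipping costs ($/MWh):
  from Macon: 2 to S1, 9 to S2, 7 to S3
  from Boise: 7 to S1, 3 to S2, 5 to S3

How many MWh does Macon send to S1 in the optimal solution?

15

Solving gives:
  Macon→S1: 15 MWh
  Macon→S2: 20 MWh
  Macon→S3: 25 MWh
  Boise→S2: 35 MWh
Total cost = $490.
So Macon→S1 carries 15 MWh.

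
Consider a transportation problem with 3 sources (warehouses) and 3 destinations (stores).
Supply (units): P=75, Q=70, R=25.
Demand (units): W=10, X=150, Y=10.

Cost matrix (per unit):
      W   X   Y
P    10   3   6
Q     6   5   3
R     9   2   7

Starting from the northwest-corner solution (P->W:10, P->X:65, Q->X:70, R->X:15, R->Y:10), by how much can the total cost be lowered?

Current plan cost = 10·10 + 65·3 + 70·5 + 15·2 + 10·7 = 745.
Optimal plan:
  P->X: 75 × 3 = 225
  Q->W: 10 × 6 = 60
  Q->X: 50 × 5 = 250
  Q->Y: 10 × 3 = 30
  R->X: 25 × 2 = 50
Optimal cost = 615.
Saving = 745 − 615 = 130.

130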